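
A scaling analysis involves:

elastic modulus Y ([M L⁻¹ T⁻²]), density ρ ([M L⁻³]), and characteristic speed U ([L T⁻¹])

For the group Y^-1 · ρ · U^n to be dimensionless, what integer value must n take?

2

Balance the L exponent: (1)·n from U, plus −(-1) + (-3) = -2 from the rest, must sum to zero.
n − 2 = 0, so n = 2.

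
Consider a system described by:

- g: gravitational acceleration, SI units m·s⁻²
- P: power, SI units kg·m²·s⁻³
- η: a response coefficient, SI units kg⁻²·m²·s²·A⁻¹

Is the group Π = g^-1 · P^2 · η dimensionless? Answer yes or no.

no

Sum the exponent of each base dimension across the product:
  M: −[g]_M + 2·[P]_M + [η]_M = −(0) + 2·(1) + (-2) = 0
  L: −[g]_L + 2·[P]_L + [η]_L = −(1) + 2·(2) + (2) = 5
  T: −[g]_T + 2·[P]_T + [η]_T = −(-2) + 2·(-3) + (2) = -2
  I: −[g]_I + 2·[P]_I + [η]_I = −(0) + 2·(0) + (-1) = -1
Net dimensions [L⁵ T⁻² I⁻¹] ≠ [1] — not dimensionless.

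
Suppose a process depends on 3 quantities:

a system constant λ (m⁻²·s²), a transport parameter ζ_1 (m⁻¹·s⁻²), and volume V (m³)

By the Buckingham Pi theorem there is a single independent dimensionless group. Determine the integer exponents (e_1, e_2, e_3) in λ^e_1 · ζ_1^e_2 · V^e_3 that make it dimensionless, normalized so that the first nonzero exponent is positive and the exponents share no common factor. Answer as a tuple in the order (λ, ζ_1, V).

(1, 1, 1)

L: e_1·(-2) + e_2·(-1) + e_3·(3) = 0
T: e_1·(2) + e_2·(-2) + e_3·(0) = 0
Solving this homogeneous linear system for the smallest-integer solution (first nonzero entry positive) gives (1, 1, 1).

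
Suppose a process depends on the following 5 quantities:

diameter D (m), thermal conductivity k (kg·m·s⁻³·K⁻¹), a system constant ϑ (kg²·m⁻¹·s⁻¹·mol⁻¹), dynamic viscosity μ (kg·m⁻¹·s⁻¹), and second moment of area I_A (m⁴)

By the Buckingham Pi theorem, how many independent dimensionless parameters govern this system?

1

There are 5 variables and 5 base dimensions (M, L, T, Θ, N).
The dimension matrix has rank 4 (less than 5: the dimension vectors are linearly dependent).
Independent dimensionless groups: 5 − 4 = 1.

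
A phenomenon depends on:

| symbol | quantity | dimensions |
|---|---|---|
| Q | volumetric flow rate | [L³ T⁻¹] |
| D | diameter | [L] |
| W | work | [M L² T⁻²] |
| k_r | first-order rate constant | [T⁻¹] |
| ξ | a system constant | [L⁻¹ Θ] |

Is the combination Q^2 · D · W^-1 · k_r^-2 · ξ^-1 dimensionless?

Sum the exponent of each base dimension across the product:
  M: 2·[Q]_M + [D]_M − [W]_M − 2·[k_r]_M − [ξ]_M = 2·(0) + (0) − (1) − 2·(0) − (0) = -1
  L: 2·[Q]_L + [D]_L − [W]_L − 2·[k_r]_L − [ξ]_L = 2·(3) + (1) − (2) − 2·(0) − (-1) = 6
  T: 2·[Q]_T + [D]_T − [W]_T − 2·[k_r]_T − [ξ]_T = 2·(-1) + (0) − (-2) − 2·(-1) − (0) = 2
  Θ: 2·[Q]_Θ + [D]_Θ − [W]_Θ − 2·[k_r]_Θ − [ξ]_Θ = 2·(0) + (0) − (0) − 2·(0) − (1) = -1
Net dimensions [M⁻¹ L⁶ T² Θ⁻¹] ≠ [1] — not dimensionless.

no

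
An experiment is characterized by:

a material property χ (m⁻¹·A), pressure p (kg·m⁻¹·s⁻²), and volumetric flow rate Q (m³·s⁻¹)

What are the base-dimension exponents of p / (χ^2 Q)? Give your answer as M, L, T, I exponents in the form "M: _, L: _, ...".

M: 1, L: -2, T: -1, I: -2

Collect each base-dimension exponent across the product:
  M: −2·(0) + (1) − (0) = 1
  L: −2·(-1) + (-1) − (3) = -2
  T: −2·(0) + (-2) − (-1) = -1
  I: −2·(1) + (0) − (0) = -2
So the dimensions are [M L⁻² T⁻¹ I⁻²].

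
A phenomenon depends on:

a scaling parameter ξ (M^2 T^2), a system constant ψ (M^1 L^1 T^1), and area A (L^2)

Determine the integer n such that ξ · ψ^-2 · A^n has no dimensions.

1

Balance the L exponent: (2)·n from A, plus (0) − 2·(1) = -2 from the rest, must sum to zero.
2n − 2 = 0, so n = 1.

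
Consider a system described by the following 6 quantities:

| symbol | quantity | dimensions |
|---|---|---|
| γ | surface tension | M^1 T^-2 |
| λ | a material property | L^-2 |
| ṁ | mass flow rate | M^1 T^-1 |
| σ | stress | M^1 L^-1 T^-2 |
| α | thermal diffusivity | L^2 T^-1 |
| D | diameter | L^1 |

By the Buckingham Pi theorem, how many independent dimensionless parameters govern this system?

There are 6 variables and 3 base dimensions (M, L, T).
The dimension matrix has rank 3.
Independent dimensionless groups: 6 − 3 = 3.

3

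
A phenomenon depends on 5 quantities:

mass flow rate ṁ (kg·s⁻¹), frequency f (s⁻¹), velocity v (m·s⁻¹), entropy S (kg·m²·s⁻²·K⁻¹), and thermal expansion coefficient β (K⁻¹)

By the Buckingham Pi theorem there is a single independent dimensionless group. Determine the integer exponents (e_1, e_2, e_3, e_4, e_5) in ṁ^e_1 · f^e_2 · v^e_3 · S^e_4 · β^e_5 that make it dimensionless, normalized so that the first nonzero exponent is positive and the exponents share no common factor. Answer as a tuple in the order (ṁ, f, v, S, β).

M: e_1·(1) + e_2·(0) + e_3·(0) + e_4·(1) + e_5·(0) = 0
L: e_1·(0) + e_2·(0) + e_3·(1) + e_4·(2) + e_5·(0) = 0
T: e_1·(-1) + e_2·(-1) + e_3·(-1) + e_4·(-2) + e_5·(0) = 0
Θ: e_1·(0) + e_2·(0) + e_3·(0) + e_4·(-1) + e_5·(-1) = 0
Solving this homogeneous linear system for the smallest-integer solution (first nonzero entry positive) gives (1, -1, 2, -1, 1).

(1, -1, 2, -1, 1)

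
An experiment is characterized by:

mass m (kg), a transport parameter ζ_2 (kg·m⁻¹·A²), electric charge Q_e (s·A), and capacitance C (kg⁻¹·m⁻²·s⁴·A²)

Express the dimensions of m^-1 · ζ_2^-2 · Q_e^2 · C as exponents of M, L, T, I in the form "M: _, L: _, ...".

M: -4, L: 0, T: 6, I: 0

Collect each base-dimension exponent across the product:
  M: −(1) − 2·(1) + 2·(0) + (-1) = -4
  L: −(0) − 2·(-1) + 2·(0) + (-2) = 0
  T: −(0) − 2·(0) + 2·(1) + (4) = 6
  I: −(0) − 2·(2) + 2·(1) + (2) = 0
So the dimensions are [M⁻⁴ T⁶].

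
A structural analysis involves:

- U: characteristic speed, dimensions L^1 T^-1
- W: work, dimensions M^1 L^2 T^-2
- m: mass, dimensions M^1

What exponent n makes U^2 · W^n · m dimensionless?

Balance the M exponent: (1)·n from W, plus 2·(0) + (1) = 1 from the rest, must sum to zero.
n + 1 = 0, so n = -1.

-1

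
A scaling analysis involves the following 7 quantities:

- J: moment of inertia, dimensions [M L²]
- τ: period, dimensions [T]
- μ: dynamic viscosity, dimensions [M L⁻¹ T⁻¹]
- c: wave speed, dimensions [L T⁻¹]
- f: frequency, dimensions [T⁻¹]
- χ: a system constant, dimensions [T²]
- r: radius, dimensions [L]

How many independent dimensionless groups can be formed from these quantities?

4

There are 7 variables and 3 base dimensions (M, L, T).
The dimension matrix has rank 3.
Independent dimensionless groups: 7 − 3 = 4.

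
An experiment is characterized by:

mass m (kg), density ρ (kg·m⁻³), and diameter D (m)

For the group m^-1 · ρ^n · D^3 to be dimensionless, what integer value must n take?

1

Balance the M exponent: (1)·n from ρ, plus −(1) + 3·(0) = -1 from the rest, must sum to zero.
n − 1 = 0, so n = 1.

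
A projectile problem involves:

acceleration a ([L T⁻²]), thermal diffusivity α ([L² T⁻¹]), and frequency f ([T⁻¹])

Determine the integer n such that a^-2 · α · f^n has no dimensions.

3

Balance the T exponent: (-1)·n from f, plus −2·(-2) + (-1) = 3 from the rest, must sum to zero.
−n + 3 = 0, so n = 3.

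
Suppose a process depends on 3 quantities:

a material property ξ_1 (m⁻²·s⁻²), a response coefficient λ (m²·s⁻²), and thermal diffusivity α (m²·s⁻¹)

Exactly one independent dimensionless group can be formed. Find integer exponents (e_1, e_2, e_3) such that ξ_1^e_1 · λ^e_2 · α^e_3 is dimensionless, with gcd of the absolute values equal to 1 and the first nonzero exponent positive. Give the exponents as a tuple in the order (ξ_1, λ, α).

(1, -3, 4)

L: e_1·(-2) + e_2·(2) + e_3·(2) = 0
T: e_1·(-2) + e_2·(-2) + e_3·(-1) = 0
Solving this homogeneous linear system for the smallest-integer solution (first nonzero entry positive) gives (1, -3, 4).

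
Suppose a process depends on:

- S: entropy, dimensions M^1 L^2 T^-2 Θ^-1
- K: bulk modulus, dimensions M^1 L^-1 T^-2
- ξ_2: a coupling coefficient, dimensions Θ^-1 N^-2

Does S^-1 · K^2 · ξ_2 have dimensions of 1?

Sum the exponent of each base dimension across the product:
  M: −[S]_M + 2·[K]_M + [ξ_2]_M = −(1) + 2·(1) + (0) = 1
  L: −[S]_L + 2·[K]_L + [ξ_2]_L = −(2) + 2·(-1) + (0) = -4
  T: −[S]_T + 2·[K]_T + [ξ_2]_T = −(-2) + 2·(-2) + (0) = -2
  Θ: −[S]_Θ + 2·[K]_Θ + [ξ_2]_Θ = −(-1) + 2·(0) + (-1) = 0
  N: −[S]_N + 2·[K]_N + [ξ_2]_N = −(0) + 2·(0) + (-2) = -2
Net dimensions [M L⁻⁴ T⁻² N⁻²] ≠ [1] — not dimensionless.

no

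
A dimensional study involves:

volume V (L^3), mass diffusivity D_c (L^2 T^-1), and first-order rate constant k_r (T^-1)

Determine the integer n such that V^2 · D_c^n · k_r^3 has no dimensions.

-3

Balance the L exponent: (2)·n from D_c, plus 2·(3) + 3·(0) = 6 from the rest, must sum to zero.
2n + 6 = 0, so n = -3.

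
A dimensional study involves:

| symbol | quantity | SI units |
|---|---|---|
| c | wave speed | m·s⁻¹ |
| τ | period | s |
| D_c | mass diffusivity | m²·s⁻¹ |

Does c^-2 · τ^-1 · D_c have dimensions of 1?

Sum the exponent of each base dimension across the product:
  M: −2·[c]_M − [τ]_M + [D_c]_M = −2·(0) − (0) + (0) = 0
  L: −2·[c]_L − [τ]_L + [D_c]_L = −2·(1) − (0) + (2) = 0
  T: −2·[c]_T − [τ]_T + [D_c]_T = −2·(-1) − (1) + (-1) = 0
All base exponents vanish — dimensionless.

yes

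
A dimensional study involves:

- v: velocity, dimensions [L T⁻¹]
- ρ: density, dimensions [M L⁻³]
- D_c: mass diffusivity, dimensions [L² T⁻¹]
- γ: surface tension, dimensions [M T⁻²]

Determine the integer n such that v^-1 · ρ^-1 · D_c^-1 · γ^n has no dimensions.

Balance the M exponent: (1)·n from γ, plus −(0) − (1) − (0) = -1 from the rest, must sum to zero.
n − 1 = 0, so n = 1.

1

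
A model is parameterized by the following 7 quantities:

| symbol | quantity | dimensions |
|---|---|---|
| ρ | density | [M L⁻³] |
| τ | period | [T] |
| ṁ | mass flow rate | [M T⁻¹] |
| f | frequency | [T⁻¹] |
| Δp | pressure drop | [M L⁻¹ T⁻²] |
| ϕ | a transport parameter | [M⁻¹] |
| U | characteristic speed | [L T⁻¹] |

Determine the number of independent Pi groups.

There are 7 variables and 3 base dimensions (M, L, T).
The dimension matrix has rank 3.
Independent dimensionless groups: 7 − 3 = 4.

4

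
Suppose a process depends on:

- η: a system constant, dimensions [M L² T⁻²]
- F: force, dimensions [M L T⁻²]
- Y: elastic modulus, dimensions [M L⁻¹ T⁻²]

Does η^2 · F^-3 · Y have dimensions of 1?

Sum the exponent of each base dimension across the product:
  M: 2·[η]_M − 3·[F]_M + [Y]_M = 2·(1) − 3·(1) + (1) = 0
  L: 2·[η]_L − 3·[F]_L + [Y]_L = 2·(2) − 3·(1) + (-1) = 0
  T: 2·[η]_T − 3·[F]_T + [Y]_T = 2·(-2) − 3·(-2) + (-2) = 0
All base exponents vanish — dimensionless.

yes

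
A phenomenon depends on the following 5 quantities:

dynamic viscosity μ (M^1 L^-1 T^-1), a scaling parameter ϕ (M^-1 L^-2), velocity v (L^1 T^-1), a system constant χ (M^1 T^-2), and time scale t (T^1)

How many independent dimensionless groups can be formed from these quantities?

2

There are 5 variables and 3 base dimensions (M, L, T).
The dimension matrix has rank 3.
Independent dimensionless groups: 5 − 3 = 2.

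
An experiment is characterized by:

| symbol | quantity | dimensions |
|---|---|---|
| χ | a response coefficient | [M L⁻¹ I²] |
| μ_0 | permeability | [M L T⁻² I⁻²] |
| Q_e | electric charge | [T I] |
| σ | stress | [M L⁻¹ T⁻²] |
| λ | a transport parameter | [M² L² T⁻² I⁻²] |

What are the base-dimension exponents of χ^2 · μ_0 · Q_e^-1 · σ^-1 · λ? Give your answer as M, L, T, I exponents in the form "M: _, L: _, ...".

M: 4, L: 2, T: -3, I: -1

Collect each base-dimension exponent across the product:
  M: 2·(1) + (1) − (0) − (1) + (2) = 4
  L: 2·(-1) + (1) − (0) − (-1) + (2) = 2
  T: 2·(0) + (-2) − (1) − (-2) + (-2) = -3
  I: 2·(2) + (-2) − (1) − (0) + (-2) = -1
So the dimensions are [M⁴ L² T⁻³ I⁻¹].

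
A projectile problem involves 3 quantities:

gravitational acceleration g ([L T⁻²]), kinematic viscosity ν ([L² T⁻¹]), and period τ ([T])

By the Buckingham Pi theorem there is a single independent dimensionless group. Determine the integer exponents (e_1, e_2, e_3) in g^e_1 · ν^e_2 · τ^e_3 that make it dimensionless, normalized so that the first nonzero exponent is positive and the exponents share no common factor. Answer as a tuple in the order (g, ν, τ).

(2, -1, 3)

L: e_1·(1) + e_2·(2) + e_3·(0) = 0
T: e_1·(-2) + e_2·(-1) + e_3·(1) = 0
Solving this homogeneous linear system for the smallest-integer solution (first nonzero entry positive) gives (2, -1, 3).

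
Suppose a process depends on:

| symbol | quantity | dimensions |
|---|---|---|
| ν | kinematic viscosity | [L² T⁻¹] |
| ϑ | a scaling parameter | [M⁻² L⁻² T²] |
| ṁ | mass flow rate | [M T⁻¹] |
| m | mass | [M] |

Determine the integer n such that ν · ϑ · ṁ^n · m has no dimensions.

1

Balance the M exponent: (1)·n from ṁ, plus (0) + (-2) + (1) = -1 from the rest, must sum to zero.
n − 1 = 0, so n = 1.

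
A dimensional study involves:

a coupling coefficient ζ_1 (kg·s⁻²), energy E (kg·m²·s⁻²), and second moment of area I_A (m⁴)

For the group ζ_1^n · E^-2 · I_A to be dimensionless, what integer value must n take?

Balance the M exponent: (1)·n from ζ_1, plus −2·(1) + (0) = -2 from the rest, must sum to zero.
n − 2 = 0, so n = 2.

2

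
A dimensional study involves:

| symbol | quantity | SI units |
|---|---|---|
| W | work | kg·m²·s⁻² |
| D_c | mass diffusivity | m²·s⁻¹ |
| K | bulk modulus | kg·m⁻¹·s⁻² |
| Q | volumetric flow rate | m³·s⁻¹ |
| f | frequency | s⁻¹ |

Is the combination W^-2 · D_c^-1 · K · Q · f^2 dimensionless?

Sum the exponent of each base dimension across the product:
  M: −2·[W]_M − [D_c]_M + [K]_M + [Q]_M + 2·[f]_M = −2·(1) − (0) + (1) + (0) + 2·(0) = -1
  L: −2·[W]_L − [D_c]_L + [K]_L + [Q]_L + 2·[f]_L = −2·(2) − (2) + (-1) + (3) + 2·(0) = -4
  T: −2·[W]_T − [D_c]_T + [K]_T + [Q]_T + 2·[f]_T = −2·(-2) − (-1) + (-2) + (-1) + 2·(-1) = 0
Net dimensions [M⁻¹ L⁻⁴] ≠ [1] — not dimensionless.

no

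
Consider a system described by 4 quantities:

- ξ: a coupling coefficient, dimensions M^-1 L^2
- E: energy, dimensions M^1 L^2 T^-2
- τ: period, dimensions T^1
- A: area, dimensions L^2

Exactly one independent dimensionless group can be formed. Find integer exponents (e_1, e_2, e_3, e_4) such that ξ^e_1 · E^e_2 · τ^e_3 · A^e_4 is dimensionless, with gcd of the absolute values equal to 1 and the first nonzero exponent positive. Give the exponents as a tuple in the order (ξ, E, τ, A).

(1, 1, 2, -2)

M: e_1·(-1) + e_2·(1) + e_3·(0) + e_4·(0) = 0
L: e_1·(2) + e_2·(2) + e_3·(0) + e_4·(2) = 0
T: e_1·(0) + e_2·(-2) + e_3·(1) + e_4·(0) = 0
Solving this homogeneous linear system for the smallest-integer solution (first nonzero entry positive) gives (1, 1, 2, -2).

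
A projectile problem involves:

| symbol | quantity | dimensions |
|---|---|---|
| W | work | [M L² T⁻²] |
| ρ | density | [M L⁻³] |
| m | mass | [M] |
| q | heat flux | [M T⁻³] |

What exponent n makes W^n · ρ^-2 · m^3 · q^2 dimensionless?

-3

Balance the M exponent: (1)·n from W, plus −2·(1) + 3·(1) + 2·(1) = 3 from the rest, must sum to zero.
n + 3 = 0, so n = -3.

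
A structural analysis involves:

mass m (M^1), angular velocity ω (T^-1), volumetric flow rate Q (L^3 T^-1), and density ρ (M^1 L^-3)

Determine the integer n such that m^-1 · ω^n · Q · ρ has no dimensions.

-1

Balance the T exponent: (-1)·n from ω, plus −(0) + (-1) + (0) = -1 from the rest, must sum to zero.
−n − 1 = 0, so n = -1.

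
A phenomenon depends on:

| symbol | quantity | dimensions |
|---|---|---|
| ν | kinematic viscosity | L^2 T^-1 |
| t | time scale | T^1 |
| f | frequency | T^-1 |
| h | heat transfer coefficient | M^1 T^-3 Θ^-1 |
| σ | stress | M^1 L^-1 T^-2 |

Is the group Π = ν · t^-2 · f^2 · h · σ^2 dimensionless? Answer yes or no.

no

Sum the exponent of each base dimension across the product:
  M: [ν]_M − 2·[t]_M + 2·[f]_M + [h]_M + 2·[σ]_M = (0) − 2·(0) + 2·(0) + (1) + 2·(1) = 3
  L: [ν]_L − 2·[t]_L + 2·[f]_L + [h]_L + 2·[σ]_L = (2) − 2·(0) + 2·(0) + (0) + 2·(-1) = 0
  T: [ν]_T − 2·[t]_T + 2·[f]_T + [h]_T + 2·[σ]_T = (-1) − 2·(1) + 2·(-1) + (-3) + 2·(-2) = -12
  Θ: [ν]_Θ − 2·[t]_Θ + 2·[f]_Θ + [h]_Θ + 2·[σ]_Θ = (0) − 2·(0) + 2·(0) + (-1) + 2·(0) = -1
Net dimensions [M³ T⁻¹² Θ⁻¹] ≠ [1] — not dimensionless.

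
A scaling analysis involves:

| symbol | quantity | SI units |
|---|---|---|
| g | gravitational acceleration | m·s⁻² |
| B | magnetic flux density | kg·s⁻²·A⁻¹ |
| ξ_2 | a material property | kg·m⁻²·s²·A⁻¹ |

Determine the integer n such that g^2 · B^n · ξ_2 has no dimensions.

-1

Balance the M exponent: (1)·n from B, plus 2·(0) + (1) = 1 from the rest, must sum to zero.
n + 1 = 0, so n = -1.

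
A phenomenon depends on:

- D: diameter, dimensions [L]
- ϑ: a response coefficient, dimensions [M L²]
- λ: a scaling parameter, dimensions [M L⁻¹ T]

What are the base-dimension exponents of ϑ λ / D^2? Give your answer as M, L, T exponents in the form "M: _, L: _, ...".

Collect each base-dimension exponent across the product:
  M: −2·(0) + (1) + (1) = 2
  L: −2·(1) + (2) + (-1) = -1
  T: −2·(0) + (0) + (1) = 1
So the dimensions are [M² L⁻¹ T].

M: 2, L: -1, T: 1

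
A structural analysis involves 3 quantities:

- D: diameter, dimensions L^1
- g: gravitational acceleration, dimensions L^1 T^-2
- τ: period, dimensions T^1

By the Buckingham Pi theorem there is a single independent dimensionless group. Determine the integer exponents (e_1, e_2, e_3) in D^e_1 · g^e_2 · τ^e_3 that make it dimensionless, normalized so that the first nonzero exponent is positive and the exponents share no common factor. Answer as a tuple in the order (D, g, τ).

L: e_1·(1) + e_2·(1) + e_3·(0) = 0
T: e_1·(0) + e_2·(-2) + e_3·(1) = 0
Solving this homogeneous linear system for the smallest-integer solution (first nonzero entry positive) gives (1, -1, -2).

(1, -1, -2)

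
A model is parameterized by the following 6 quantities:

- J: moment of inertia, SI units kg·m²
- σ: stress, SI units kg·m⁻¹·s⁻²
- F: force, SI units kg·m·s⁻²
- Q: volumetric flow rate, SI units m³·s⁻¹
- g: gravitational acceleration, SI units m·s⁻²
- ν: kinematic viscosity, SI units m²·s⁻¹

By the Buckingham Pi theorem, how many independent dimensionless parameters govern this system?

There are 6 variables and 3 base dimensions (M, L, T).
The dimension matrix has rank 3.
Independent dimensionless groups: 6 − 3 = 3.

3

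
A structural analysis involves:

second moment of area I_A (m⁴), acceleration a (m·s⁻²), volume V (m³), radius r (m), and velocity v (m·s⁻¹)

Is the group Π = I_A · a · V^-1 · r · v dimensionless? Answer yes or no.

Sum the exponent of each base dimension across the product:
  L: [I_A]_L + [a]_L − [V]_L + [r]_L + [v]_L = (4) + (1) − (3) + (1) + (1) = 4
  T: [I_A]_T + [a]_T − [V]_T + [r]_T + [v]_T = (0) + (-2) − (0) + (0) + (-1) = -3
Net dimensions [L⁴ T⁻³] ≠ [1] — not dimensionless.

no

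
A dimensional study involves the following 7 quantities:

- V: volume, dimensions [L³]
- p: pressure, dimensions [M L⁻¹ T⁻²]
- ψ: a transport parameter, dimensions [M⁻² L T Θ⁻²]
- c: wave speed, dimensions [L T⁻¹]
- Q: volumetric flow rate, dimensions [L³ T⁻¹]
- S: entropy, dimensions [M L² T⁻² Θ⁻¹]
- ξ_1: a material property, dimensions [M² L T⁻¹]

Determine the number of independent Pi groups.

There are 7 variables and 4 base dimensions (M, L, T, Θ).
The dimension matrix has rank 4.
Independent dimensionless groups: 7 − 4 = 3.

3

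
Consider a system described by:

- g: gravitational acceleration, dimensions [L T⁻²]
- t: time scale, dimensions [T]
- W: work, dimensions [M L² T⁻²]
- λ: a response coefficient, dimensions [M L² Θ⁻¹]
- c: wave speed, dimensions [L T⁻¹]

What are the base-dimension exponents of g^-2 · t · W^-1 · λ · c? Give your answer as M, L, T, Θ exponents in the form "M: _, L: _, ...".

M: 0, L: -1, T: 6, Θ: -1

Collect each base-dimension exponent across the product:
  M: −2·(0) + (0) − (1) + (1) + (0) = 0
  L: −2·(1) + (0) − (2) + (2) + (1) = -1
  T: −2·(-2) + (1) − (-2) + (0) + (-1) = 6
  Θ: −2·(0) + (0) − (0) + (-1) + (0) = -1
So the dimensions are [L⁻¹ T⁶ Θ⁻¹].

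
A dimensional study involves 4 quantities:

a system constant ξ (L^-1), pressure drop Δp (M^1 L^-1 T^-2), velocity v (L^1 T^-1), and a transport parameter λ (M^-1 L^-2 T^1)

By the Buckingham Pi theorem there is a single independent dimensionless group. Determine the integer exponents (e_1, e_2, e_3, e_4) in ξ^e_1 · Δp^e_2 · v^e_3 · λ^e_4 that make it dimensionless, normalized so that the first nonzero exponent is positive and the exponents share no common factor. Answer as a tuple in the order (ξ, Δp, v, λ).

M: e_1·(0) + e_2·(1) + e_3·(0) + e_4·(-1) = 0
L: e_1·(-1) + e_2·(-1) + e_3·(1) + e_4·(-2) = 0
T: e_1·(0) + e_2·(-2) + e_3·(-1) + e_4·(1) = 0
Solving this homogeneous linear system for the smallest-integer solution (first nonzero entry positive) gives (4, -1, 1, -1).

(4, -1, 1, -1)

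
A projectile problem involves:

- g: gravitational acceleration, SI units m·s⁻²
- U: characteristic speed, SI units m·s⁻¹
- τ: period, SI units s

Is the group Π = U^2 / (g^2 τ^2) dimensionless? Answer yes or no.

yes

Sum the exponent of each base dimension across the product:
  M: −2·[g]_M + 2·[U]_M − 2·[τ]_M = −2·(0) + 2·(0) − 2·(0) = 0
  L: −2·[g]_L + 2·[U]_L − 2·[τ]_L = −2·(1) + 2·(1) − 2·(0) = 0
  T: −2·[g]_T + 2·[U]_T − 2·[τ]_T = −2·(-2) + 2·(-1) − 2·(1) = 0
All base exponents vanish — dimensionless.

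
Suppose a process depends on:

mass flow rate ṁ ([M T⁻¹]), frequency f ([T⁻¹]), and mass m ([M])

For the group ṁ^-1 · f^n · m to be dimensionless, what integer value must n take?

1

Balance the T exponent: (-1)·n from f, plus −(-1) + (0) = 1 from the rest, must sum to zero.
−n + 1 = 0, so n = 1.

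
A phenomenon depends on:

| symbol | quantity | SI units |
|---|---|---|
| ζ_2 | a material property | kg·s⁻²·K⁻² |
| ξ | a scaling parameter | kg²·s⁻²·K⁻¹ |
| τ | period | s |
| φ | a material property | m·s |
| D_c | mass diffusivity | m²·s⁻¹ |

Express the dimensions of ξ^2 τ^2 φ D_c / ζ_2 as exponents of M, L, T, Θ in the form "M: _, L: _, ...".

Collect each base-dimension exponent across the product:
  M: −(1) + 2·(2) + 2·(0) + (0) + (0) = 3
  L: −(0) + 2·(0) + 2·(0) + (1) + (2) = 3
  T: −(-2) + 2·(-2) + 2·(1) + (1) + (-1) = 0
  Θ: −(-2) + 2·(-1) + 2·(0) + (0) + (0) = 0
So the dimensions are [M³ L³].

M: 3, L: 3, T: 0, Θ: 0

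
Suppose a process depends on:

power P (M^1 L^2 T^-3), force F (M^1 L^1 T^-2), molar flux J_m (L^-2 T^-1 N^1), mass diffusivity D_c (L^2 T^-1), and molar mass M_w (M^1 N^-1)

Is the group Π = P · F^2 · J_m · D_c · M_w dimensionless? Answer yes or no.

no

Sum the exponent of each base dimension across the product:
  M: [P]_M + 2·[F]_M + [J_m]_M + [D_c]_M + [M_w]_M = (1) + 2·(1) + (0) + (0) + (1) = 4
  L: [P]_L + 2·[F]_L + [J_m]_L + [D_c]_L + [M_w]_L = (2) + 2·(1) + (-2) + (2) + (0) = 4
  T: [P]_T + 2·[F]_T + [J_m]_T + [D_c]_T + [M_w]_T = (-3) + 2·(-2) + (-1) + (-1) + (0) = -9
  N: [P]_N + 2·[F]_N + [J_m]_N + [D_c]_N + [M_w]_N = (0) + 2·(0) + (1) + (0) + (-1) = 0
Net dimensions [M⁴ L⁴ T⁻⁹] ≠ [1] — not dimensionless.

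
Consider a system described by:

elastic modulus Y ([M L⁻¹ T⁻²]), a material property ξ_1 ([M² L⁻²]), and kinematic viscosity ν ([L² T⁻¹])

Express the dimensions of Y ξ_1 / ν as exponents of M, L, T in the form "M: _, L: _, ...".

M: 3, L: -5, T: -1

Collect each base-dimension exponent across the product:
  M: (1) + (2) − (0) = 3
  L: (-1) + (-2) − (2) = -5
  T: (-2) + (0) − (-1) = -1
So the dimensions are [M³ L⁻⁵ T⁻¹].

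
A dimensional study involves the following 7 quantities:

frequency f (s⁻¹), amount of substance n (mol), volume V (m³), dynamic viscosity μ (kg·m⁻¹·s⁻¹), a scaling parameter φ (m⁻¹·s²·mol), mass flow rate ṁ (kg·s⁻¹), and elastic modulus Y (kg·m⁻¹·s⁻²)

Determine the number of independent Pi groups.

3

There are 7 variables and 4 base dimensions (M, L, T, N).
The dimension matrix has rank 4.
Independent dimensionless groups: 7 − 4 = 3.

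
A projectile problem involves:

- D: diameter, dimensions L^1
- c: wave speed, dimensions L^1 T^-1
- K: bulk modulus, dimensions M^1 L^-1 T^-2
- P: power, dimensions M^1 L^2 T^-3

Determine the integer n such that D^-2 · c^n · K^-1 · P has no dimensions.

Balance the L exponent: (1)·n from c, plus −2·(1) − (-1) + (2) = 1 from the rest, must sum to zero.
n + 1 = 0, so n = -1.

-1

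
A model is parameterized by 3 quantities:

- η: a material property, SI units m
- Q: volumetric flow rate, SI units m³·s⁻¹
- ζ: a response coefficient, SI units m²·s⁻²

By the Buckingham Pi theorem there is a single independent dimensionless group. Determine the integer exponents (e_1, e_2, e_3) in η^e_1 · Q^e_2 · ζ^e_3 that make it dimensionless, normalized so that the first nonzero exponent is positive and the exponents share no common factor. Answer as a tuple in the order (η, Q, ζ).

L: e_1·(1) + e_2·(3) + e_3·(2) = 0
T: e_1·(0) + e_2·(-1) + e_3·(-2) = 0
Solving this homogeneous linear system for the smallest-integer solution (first nonzero entry positive) gives (4, -2, 1).

(4, -2, 1)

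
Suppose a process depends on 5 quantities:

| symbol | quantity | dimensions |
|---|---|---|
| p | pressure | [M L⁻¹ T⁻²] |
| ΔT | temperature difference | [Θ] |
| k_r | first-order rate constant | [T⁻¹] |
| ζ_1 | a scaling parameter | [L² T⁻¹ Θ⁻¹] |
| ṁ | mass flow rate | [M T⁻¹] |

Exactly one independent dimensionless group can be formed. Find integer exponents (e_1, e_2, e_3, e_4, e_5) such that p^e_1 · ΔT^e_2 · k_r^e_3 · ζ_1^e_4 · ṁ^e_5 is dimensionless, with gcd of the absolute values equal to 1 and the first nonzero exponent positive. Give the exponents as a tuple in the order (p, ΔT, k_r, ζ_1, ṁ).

M: e_1·(1) + e_2·(0) + e_3·(0) + e_4·(0) + e_5·(1) = 0
L: e_1·(-1) + e_2·(0) + e_3·(0) + e_4·(2) + e_5·(0) = 0
T: e_1·(-2) + e_2·(0) + e_3·(-1) + e_4·(-1) + e_5·(-1) = 0
Θ: e_1·(0) + e_2·(1) + e_3·(0) + e_4·(-1) + e_5·(0) = 0
Solving this homogeneous linear system for the smallest-integer solution (first nonzero entry positive) gives (2, 1, -3, 1, -2).

(2, 1, -3, 1, -2)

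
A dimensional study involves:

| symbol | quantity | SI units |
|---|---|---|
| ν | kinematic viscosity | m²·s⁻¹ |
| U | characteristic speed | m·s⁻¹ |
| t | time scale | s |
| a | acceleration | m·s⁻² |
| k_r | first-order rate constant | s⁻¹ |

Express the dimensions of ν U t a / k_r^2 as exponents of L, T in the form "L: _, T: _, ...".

Collect each base-dimension exponent across the product:
  L: (2) + (1) + (0) + (1) − 2·(0) = 4
  T: (-1) + (-1) + (1) + (-2) − 2·(-1) = -1
So the dimensions are [L⁴ T⁻¹].

L: 4, T: -1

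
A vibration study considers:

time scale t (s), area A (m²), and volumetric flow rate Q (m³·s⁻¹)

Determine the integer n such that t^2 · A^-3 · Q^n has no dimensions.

Balance the L exponent: (3)·n from Q, plus 2·(0) − 3·(2) = -6 from the rest, must sum to zero.
3n − 6 = 0, so n = 2.

2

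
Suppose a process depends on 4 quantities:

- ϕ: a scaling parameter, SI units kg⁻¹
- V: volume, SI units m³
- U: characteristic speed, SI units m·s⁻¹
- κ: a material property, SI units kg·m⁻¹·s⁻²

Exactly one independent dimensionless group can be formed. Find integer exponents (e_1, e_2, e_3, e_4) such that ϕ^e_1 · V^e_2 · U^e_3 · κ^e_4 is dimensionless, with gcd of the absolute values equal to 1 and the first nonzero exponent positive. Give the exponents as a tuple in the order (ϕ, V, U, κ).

(1, 1, -2, 1)

M: e_1·(-1) + e_2·(0) + e_3·(0) + e_4·(1) = 0
L: e_1·(0) + e_2·(3) + e_3·(1) + e_4·(-1) = 0
T: e_1·(0) + e_2·(0) + e_3·(-1) + e_4·(-2) = 0
Solving this homogeneous linear system for the smallest-integer solution (first nonzero entry positive) gives (1, 1, -2, 1).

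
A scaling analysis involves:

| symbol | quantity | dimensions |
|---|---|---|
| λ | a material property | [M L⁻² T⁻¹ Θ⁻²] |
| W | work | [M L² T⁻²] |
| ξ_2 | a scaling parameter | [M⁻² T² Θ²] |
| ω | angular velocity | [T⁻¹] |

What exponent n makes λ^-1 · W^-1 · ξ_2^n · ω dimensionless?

-1

Balance the M exponent: (-2)·n from ξ_2, plus −(1) − (1) + (0) = -2 from the rest, must sum to zero.
-2n − 2 = 0, so n = -1.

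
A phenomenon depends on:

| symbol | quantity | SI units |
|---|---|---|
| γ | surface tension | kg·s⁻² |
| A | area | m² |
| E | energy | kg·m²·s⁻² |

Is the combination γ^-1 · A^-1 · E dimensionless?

yes

Sum the exponent of each base dimension across the product:
  M: −[γ]_M − [A]_M + [E]_M = −(1) − (0) + (1) = 0
  L: −[γ]_L − [A]_L + [E]_L = −(0) − (2) + (2) = 0
  T: −[γ]_T − [A]_T + [E]_T = −(-2) − (0) + (-2) = 0
All base exponents vanish — dimensionless.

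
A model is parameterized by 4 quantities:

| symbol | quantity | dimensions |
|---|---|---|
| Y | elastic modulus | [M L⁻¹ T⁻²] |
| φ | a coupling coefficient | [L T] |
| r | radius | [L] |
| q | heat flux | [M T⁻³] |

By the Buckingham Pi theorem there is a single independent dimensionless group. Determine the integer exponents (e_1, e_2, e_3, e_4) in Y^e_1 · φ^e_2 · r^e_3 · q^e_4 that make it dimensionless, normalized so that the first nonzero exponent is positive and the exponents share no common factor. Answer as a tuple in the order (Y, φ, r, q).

(1, -1, 2, -1)

M: e_1·(1) + e_2·(0) + e_3·(0) + e_4·(1) = 0
L: e_1·(-1) + e_2·(1) + e_3·(1) + e_4·(0) = 0
T: e_1·(-2) + e_2·(1) + e_3·(0) + e_4·(-3) = 0
Solving this homogeneous linear system for the smallest-integer solution (first nonzero entry positive) gives (1, -1, 2, -1).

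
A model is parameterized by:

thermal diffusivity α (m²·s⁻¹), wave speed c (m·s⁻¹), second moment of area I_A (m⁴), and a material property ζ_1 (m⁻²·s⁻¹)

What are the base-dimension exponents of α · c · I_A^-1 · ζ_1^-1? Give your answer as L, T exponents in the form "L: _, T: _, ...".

L: 1, T: -1

Collect each base-dimension exponent across the product:
  L: (2) + (1) − (4) − (-2) = 1
  T: (-1) + (-1) − (0) − (-1) = -1
So the dimensions are [L T⁻¹].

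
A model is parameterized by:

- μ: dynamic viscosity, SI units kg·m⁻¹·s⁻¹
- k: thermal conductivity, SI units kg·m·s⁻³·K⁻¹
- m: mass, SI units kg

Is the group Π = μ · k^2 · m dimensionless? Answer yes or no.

no

Sum the exponent of each base dimension across the product:
  M: [μ]_M + 2·[k]_M + [m]_M = (1) + 2·(1) + (1) = 4
  L: [μ]_L + 2·[k]_L + [m]_L = (-1) + 2·(1) + (0) = 1
  T: [μ]_T + 2·[k]_T + [m]_T = (-1) + 2·(-3) + (0) = -7
  Θ: [μ]_Θ + 2·[k]_Θ + [m]_Θ = (0) + 2·(-1) + (0) = -2
Net dimensions [M⁴ L T⁻⁷ Θ⁻²] ≠ [1] — not dimensionless.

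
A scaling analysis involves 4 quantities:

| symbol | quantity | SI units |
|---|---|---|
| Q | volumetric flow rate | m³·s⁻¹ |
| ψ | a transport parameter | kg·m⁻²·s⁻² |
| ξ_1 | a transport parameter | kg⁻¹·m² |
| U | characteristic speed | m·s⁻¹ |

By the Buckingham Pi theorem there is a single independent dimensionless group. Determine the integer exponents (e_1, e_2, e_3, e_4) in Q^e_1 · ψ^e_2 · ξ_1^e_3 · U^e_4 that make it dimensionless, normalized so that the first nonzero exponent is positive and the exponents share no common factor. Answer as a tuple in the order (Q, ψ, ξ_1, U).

M: e_1·(0) + e_2·(1) + e_3·(-1) + e_4·(0) = 0
L: e_1·(3) + e_2·(-2) + e_3·(2) + e_4·(1) = 0
T: e_1·(-1) + e_2·(-2) + e_3·(0) + e_4·(-1) = 0
Solving this homogeneous linear system for the smallest-integer solution (first nonzero entry positive) gives (1, 1, 1, -3).

(1, 1, 1, -3)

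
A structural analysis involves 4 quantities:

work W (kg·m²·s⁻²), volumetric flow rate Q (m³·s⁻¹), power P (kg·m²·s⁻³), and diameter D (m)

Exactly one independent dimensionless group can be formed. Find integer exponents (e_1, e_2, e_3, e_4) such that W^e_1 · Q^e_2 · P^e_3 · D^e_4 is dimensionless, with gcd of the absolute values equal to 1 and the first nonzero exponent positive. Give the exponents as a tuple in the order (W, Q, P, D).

(1, 1, -1, -3)

M: e_1·(1) + e_2·(0) + e_3·(1) + e_4·(0) = 0
L: e_1·(2) + e_2·(3) + e_3·(2) + e_4·(1) = 0
T: e_1·(-2) + e_2·(-1) + e_3·(-3) + e_4·(0) = 0
Solving this homogeneous linear system for the smallest-integer solution (first nonzero entry positive) gives (1, 1, -1, -3).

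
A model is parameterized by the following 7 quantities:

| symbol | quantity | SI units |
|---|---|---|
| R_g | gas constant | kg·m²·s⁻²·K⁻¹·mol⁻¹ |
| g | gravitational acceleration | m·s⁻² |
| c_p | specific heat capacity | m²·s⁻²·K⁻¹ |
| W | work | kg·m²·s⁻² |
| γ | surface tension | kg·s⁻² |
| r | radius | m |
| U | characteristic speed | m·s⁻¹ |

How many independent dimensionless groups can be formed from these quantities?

There are 7 variables and 5 base dimensions (M, L, T, Θ, N).
The dimension matrix has rank 5.
Independent dimensionless groups: 7 − 5 = 2.

2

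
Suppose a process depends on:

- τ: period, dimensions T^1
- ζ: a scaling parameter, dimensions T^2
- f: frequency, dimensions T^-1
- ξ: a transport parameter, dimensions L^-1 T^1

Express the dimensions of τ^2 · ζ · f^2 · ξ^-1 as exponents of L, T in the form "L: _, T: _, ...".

L: 1, T: 1

Collect each base-dimension exponent across the product:
  L: 2·(0) + (0) + 2·(0) − (-1) = 1
  T: 2·(1) + (2) + 2·(-1) − (1) = 1
So the dimensions are [L T].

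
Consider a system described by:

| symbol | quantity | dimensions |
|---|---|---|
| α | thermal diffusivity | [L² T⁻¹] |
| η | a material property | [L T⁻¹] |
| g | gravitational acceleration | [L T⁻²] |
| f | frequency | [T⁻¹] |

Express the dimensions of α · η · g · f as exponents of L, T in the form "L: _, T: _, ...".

L: 4, T: -5

Collect each base-dimension exponent across the product:
  L: (2) + (1) + (1) + (0) = 4
  T: (-1) + (-1) + (-2) + (-1) = -5
So the dimensions are [L⁴ T⁻⁵].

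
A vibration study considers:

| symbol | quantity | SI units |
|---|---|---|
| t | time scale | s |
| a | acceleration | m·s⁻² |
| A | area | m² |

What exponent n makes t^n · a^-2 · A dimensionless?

Balance the T exponent: (1)·n from t, plus −2·(-2) + (0) = 4 from the rest, must sum to zero.
n + 4 = 0, so n = -4.

-4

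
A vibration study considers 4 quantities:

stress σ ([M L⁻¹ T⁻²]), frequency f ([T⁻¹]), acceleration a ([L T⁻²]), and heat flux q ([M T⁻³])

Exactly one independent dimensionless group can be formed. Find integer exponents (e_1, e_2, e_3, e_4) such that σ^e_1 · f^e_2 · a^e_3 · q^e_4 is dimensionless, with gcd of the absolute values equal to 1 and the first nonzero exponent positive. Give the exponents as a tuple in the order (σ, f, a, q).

(1, -1, 1, -1)

M: e_1·(1) + e_2·(0) + e_3·(0) + e_4·(1) = 0
L: e_1·(-1) + e_2·(0) + e_3·(1) + e_4·(0) = 0
T: e_1·(-2) + e_2·(-1) + e_3·(-2) + e_4·(-3) = 0
Solving this homogeneous linear system for the smallest-integer solution (first nonzero entry positive) gives (1, -1, 1, -1).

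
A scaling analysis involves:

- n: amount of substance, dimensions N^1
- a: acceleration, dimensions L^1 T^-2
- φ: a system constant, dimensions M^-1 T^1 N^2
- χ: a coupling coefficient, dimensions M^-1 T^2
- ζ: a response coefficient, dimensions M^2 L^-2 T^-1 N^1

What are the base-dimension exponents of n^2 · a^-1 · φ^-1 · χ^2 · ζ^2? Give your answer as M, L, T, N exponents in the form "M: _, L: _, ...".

Collect each base-dimension exponent across the product:
  M: 2·(0) − (0) − (-1) + 2·(-1) + 2·(2) = 3
  L: 2·(0) − (1) − (0) + 2·(0) + 2·(-2) = -5
  T: 2·(0) − (-2) − (1) + 2·(2) + 2·(-1) = 3
  N: 2·(1) − (0) − (2) + 2·(0) + 2·(1) = 2
So the dimensions are [M³ L⁻⁵ T³ N²].

M: 3, L: -5, T: 3, N: 2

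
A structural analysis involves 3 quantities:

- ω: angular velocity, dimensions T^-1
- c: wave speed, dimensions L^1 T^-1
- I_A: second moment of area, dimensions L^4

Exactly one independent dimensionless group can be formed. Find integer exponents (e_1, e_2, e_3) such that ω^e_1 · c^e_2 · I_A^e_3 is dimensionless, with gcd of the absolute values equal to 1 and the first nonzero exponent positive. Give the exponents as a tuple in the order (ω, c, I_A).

(4, -4, 1)

L: e_1·(0) + e_2·(1) + e_3·(4) = 0
T: e_1·(-1) + e_2·(-1) + e_3·(0) = 0
Solving this homogeneous linear system for the smallest-integer solution (first nonzero entry positive) gives (4, -4, 1).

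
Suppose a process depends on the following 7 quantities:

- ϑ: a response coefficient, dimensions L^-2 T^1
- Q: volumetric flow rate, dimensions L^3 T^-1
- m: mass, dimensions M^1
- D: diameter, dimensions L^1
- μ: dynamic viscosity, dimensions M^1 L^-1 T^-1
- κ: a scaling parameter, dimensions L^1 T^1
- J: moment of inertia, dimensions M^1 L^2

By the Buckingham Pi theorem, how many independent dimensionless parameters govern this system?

4

There are 7 variables and 3 base dimensions (M, L, T).
The dimension matrix has rank 3.
Independent dimensionless groups: 7 − 3 = 4.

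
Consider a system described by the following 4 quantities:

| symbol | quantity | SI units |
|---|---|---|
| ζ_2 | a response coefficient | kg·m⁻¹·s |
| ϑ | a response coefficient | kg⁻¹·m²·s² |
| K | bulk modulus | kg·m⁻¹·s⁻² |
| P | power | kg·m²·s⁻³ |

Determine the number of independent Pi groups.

1

There are 4 variables and 3 base dimensions (M, L, T).
The dimension matrix has rank 3.
Independent dimensionless groups: 4 − 3 = 1.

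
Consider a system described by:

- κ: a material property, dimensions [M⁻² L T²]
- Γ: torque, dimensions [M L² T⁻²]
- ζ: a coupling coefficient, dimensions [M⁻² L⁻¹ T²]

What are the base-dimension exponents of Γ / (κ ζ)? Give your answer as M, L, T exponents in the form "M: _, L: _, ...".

Collect each base-dimension exponent across the product:
  M: −(-2) + (1) − (-2) = 5
  L: −(1) + (2) − (-1) = 2
  T: −(2) + (-2) − (2) = -6
So the dimensions are [M⁵ L² T⁻⁶].

M: 5, L: 2, T: -6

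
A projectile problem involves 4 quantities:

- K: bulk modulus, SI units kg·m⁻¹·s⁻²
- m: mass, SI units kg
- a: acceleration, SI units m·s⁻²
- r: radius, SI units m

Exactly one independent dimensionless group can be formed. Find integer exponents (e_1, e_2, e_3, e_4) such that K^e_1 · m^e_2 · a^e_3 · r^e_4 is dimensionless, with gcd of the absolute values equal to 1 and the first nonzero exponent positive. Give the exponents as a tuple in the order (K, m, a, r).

M: e_1·(1) + e_2·(1) + e_3·(0) + e_4·(0) = 0
L: e_1·(-1) + e_2·(0) + e_3·(1) + e_4·(1) = 0
T: e_1·(-2) + e_2·(0) + e_3·(-2) + e_4·(0) = 0
Solving this homogeneous linear system for the smallest-integer solution (first nonzero entry positive) gives (1, -1, -1, 2).

(1, -1, -1, 2)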